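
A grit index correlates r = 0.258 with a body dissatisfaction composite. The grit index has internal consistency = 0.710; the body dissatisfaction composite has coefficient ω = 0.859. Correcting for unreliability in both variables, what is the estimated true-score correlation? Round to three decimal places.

r_true = r_obs / √(r_xx · r_yy) = 0.258 / √(0.710 × 0.859) = 0.258 / √0.609890 = 0.258 / 0.7810 ≈ 0.330.

0.330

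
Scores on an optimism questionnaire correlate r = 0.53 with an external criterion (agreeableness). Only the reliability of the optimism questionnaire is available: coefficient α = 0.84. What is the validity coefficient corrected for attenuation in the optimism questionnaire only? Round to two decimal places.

Single correction: r_c = r_obs / √r_xx = 0.53 / √0.84 = 0.53 / 0.9165 ≈ 0.58.

0.58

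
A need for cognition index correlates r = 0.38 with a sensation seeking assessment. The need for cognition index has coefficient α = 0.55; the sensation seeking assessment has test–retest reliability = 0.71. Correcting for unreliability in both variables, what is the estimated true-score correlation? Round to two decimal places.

0.61

r_true = r_obs / √(r_xx · r_yy) = 0.38 / √(0.55 × 0.71) = 0.38 / √0.3905 = 0.38 / 0.6249 ≈ 0.61.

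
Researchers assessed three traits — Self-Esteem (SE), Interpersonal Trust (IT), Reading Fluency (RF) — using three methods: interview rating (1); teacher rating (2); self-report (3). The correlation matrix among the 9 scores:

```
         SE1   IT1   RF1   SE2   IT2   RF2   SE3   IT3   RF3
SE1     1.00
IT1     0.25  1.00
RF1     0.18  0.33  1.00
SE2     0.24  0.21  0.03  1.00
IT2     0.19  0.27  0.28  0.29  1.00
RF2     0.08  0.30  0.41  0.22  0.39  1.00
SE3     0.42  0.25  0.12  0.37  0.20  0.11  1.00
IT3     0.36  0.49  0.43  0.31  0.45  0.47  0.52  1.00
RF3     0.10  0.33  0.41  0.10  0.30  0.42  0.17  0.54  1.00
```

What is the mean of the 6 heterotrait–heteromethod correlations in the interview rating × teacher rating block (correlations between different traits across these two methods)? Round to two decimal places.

HTHM values (method 1 × method 2): 0.19, 0.08, 0.21, 0.30, 0.03, 0.28; mean = 1.09/6 = 0.18.

0.18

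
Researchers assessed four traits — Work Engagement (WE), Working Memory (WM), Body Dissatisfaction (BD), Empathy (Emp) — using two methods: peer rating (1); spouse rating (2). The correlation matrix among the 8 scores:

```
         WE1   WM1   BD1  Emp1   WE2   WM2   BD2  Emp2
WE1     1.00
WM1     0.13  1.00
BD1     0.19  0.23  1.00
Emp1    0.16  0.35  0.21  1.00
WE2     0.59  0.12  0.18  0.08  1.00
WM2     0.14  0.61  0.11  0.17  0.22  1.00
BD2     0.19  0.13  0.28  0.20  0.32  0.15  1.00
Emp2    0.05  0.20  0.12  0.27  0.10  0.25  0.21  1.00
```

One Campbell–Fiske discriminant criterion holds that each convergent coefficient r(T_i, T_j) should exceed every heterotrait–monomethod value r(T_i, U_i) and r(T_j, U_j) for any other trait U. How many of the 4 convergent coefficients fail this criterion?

Checking each validity diagonal entry against its comparison values:
WE (methods 1·2): 0.59 vs {0.13, 0.22, 0.19, 0.32, 0.16, 0.10} → pass.
WM (methods 1·2): 0.61 vs {0.13, 0.22, 0.23, 0.15, 0.35, 0.25} → pass.
BD (methods 1·2): 0.28 vs {0.19, 0.32, 0.23, 0.15, 0.21, 0.21} → fail.
Emp (methods 1·2): 0.27 vs {0.16, 0.10, 0.35, 0.25, 0.21, 0.21} → fail.
2 of 4 fail.

2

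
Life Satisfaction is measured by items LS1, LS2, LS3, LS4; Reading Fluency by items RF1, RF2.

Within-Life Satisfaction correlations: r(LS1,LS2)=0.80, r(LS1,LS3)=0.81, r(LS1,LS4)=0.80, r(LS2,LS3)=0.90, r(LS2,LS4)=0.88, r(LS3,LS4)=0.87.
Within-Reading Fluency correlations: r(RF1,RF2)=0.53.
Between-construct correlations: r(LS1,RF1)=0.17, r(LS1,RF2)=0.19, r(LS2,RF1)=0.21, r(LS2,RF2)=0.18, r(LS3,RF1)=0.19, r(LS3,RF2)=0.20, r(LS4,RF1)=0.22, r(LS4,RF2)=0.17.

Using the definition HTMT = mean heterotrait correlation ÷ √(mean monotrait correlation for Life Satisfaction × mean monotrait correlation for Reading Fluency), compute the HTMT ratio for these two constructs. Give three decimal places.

0.286

Between-construct mean = 1.53/8 = 0.1913.
Mean within-LS = 5.06/6 = 0.8433; mean within-RF = 0.53/1 = 0.5300.
Geometric mean = √(0.8433 × 0.5300) = 0.6685.
HTMT = 0.1913 / 0.6685 = 0.286.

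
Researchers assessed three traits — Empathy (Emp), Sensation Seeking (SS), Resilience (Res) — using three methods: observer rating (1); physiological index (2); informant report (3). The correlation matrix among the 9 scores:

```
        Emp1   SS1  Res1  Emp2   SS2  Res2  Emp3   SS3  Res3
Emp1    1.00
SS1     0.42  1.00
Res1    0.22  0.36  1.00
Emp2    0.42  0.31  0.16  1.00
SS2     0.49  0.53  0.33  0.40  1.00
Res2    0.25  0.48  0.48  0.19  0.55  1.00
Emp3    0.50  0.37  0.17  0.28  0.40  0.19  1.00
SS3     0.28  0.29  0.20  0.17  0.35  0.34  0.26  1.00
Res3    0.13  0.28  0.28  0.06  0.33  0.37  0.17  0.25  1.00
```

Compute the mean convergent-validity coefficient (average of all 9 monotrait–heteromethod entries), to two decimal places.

0.39

Convergent values: 0.42, 0.50, 0.28, 0.53, 0.29, 0.35, 0.48, 0.28, 0.37; mean = 3.50/9 = 0.39.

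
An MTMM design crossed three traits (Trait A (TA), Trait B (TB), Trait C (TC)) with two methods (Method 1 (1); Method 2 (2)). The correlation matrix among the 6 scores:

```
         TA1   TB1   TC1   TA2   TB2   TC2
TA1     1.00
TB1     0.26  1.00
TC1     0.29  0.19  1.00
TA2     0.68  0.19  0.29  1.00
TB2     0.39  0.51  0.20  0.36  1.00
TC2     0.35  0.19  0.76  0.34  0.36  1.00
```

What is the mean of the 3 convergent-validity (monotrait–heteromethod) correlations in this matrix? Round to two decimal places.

Convergent values: 0.68, 0.51, 0.76; mean = 1.95/3 = 0.65.

0.65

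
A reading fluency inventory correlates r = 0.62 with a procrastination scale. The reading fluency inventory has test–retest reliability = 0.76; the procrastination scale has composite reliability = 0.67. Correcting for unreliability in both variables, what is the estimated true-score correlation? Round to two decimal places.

0.87

r_true = r_obs / √(r_xx · r_yy) = 0.62 / √(0.76 × 0.67) = 0.62 / √0.5092 = 0.62 / 0.7136 ≈ 0.87.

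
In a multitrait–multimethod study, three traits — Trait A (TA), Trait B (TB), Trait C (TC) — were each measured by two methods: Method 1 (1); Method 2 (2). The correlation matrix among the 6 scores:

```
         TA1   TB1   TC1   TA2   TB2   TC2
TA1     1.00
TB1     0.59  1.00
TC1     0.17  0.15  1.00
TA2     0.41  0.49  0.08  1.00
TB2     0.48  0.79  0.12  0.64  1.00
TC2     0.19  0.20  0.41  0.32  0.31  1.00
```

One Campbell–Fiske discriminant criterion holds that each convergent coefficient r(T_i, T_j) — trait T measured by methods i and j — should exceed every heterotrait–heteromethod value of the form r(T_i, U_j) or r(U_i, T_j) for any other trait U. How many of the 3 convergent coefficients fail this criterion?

1

Convergent coefficients and their comparison sets:
TA (methods 1·2): 0.41 vs {0.48, 0.49, 0.19, 0.08} → fail.
TB (methods 1·2): 0.79 vs {0.49, 0.48, 0.20, 0.12} → pass.
TC (methods 1·2): 0.41 vs {0.08, 0.19, 0.12, 0.20} → pass.
1 of 3 fail.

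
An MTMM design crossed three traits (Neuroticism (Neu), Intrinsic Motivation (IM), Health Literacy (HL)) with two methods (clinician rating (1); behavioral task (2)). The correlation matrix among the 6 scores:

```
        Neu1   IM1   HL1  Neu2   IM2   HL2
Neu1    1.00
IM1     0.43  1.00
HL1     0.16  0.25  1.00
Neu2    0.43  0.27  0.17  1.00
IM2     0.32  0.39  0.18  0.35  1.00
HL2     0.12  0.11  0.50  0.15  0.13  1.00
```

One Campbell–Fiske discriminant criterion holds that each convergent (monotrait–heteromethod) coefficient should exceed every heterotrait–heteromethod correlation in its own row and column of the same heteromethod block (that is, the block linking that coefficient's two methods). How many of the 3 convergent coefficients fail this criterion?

0

Convergent coefficients and their comparison sets:
Neu (methods 1·2): 0.43 vs {0.32, 0.27, 0.12, 0.17} → pass.
IM (methods 1·2): 0.39 vs {0.27, 0.32, 0.11, 0.18} → pass.
HL (methods 1·2): 0.50 vs {0.17, 0.12, 0.18, 0.11} → pass.
0 of 3 fail.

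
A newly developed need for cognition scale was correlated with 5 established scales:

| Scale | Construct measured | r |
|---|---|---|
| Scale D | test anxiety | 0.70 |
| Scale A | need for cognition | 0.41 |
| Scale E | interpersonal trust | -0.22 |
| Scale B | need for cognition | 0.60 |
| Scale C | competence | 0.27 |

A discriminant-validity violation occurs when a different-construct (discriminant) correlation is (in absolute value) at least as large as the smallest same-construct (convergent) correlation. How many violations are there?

1

Convergent (same construct = need for cognition): Scale A, Scale B.
Smallest convergent = 0.41. Discriminant |r|: 0.70, 0.22, 0.27; count ≥ 0.41 → 1.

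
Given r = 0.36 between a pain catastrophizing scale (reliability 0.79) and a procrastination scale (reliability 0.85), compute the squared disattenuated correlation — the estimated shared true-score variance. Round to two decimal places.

0.19

Disattenuated r = 0.36 / √(0.79 × 0.85) = 0.36 / 0.8195 = 0.4393.
Shared true-score variance = 0.4393² = 0.1930 ≈ 0.19.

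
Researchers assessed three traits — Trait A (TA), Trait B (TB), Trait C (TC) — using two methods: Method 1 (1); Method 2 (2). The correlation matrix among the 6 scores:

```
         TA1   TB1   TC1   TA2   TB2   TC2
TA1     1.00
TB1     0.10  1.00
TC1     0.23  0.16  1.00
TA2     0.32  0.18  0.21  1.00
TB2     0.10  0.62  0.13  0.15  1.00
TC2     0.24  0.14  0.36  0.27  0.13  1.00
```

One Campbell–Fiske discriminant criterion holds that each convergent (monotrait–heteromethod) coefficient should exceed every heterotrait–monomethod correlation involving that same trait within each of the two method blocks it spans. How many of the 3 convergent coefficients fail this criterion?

0

Checking each validity diagonal entry against its comparison values:
TA (methods 1·2): 0.32 vs {0.10, 0.15, 0.23, 0.27} → pass.
TB (methods 1·2): 0.62 vs {0.10, 0.15, 0.16, 0.13} → pass.
TC (methods 1·2): 0.36 vs {0.23, 0.27, 0.16, 0.13} → pass.
0 of 3 fail.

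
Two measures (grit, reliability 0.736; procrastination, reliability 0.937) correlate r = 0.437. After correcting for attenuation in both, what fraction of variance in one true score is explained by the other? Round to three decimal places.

Disattenuated r = 0.437 / √(0.736 × 0.937) = 0.437 / 0.8304 = 0.5263.
Shared true-score variance = 0.5263² = 0.2770 ≈ 0.277.

0.277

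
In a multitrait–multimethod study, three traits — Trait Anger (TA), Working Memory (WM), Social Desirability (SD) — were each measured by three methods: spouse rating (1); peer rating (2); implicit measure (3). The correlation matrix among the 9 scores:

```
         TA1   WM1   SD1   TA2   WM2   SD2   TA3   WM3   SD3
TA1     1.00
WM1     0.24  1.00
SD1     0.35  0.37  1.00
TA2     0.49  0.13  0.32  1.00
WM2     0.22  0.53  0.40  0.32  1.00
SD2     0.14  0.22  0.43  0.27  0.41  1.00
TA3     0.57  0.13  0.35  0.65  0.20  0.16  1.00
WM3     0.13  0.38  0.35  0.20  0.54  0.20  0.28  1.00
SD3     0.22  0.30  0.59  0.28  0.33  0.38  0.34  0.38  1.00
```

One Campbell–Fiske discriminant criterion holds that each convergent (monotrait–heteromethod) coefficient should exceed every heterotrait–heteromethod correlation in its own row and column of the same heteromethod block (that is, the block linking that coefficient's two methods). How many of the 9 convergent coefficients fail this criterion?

Each convergent coefficient versus the relevant comparison correlations:
TA (methods 1·2): 0.49 vs {0.22, 0.13, 0.14, 0.32} → pass.
TA (methods 1·3): 0.57 vs {0.13, 0.13, 0.22, 0.35} → pass.
TA (methods 2·3): 0.65 vs {0.20, 0.20, 0.28, 0.16} → pass.
WM (methods 1·2): 0.53 vs {0.13, 0.22, 0.22, 0.40} → pass.
WM (methods 1·3): 0.38 vs {0.13, 0.13, 0.30, 0.35} → pass.
WM (methods 2·3): 0.54 vs {0.20, 0.20, 0.33, 0.20} → pass.
SD (methods 1·2): 0.43 vs {0.32, 0.14, 0.40, 0.22} → pass.
SD (methods 1·3): 0.59 vs {0.35, 0.22, 0.35, 0.30} → pass.
SD (methods 2·3): 0.38 vs {0.16, 0.28, 0.20, 0.33} → pass.
0 of 9 fail.

0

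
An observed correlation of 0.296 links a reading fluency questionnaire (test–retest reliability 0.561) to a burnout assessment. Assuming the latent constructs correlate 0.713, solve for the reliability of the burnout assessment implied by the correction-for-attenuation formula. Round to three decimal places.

0.307

r_true = r_obs / √(r_xx · r_yy) ⇒ 0.713 = 0.296 / √(0.561 · r_yy).
√(0.561 · r_yy) = 0.296 / 0.713 = 0.4151; 0.561 · r_yy = 0.1723; r_yy = 0.1723 / 0.561 ≈ 0.307.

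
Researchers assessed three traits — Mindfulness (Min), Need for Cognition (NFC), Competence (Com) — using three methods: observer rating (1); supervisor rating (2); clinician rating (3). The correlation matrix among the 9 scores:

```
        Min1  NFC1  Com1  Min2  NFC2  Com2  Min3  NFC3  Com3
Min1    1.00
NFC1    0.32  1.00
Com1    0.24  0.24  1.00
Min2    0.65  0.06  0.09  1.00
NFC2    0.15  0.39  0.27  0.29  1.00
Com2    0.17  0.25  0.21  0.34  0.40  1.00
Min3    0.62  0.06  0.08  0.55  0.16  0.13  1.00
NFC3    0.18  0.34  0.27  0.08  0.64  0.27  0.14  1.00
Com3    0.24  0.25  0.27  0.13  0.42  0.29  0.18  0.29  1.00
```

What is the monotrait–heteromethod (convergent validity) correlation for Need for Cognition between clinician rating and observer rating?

Same trait (NFC), different methods: r(NFC3, NFC1) = 0.34.

0.34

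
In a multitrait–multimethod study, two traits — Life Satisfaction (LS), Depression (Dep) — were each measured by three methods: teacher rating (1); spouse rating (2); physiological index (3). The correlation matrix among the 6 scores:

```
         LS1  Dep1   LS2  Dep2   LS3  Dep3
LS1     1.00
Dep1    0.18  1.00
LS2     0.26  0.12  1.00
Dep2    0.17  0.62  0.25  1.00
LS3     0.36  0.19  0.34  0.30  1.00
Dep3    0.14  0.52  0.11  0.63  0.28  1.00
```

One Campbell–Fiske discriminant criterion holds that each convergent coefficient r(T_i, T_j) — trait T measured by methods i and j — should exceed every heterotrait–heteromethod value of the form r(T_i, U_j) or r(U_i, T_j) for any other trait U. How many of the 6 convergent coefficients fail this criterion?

0

Each convergent coefficient versus the relevant comparison correlations:
LS (methods 1·2): 0.26 vs {0.17, 0.12} → pass.
LS (methods 1·3): 0.36 vs {0.14, 0.19} → pass.
LS (methods 2·3): 0.34 vs {0.11, 0.30} → pass.
Dep (methods 1·2): 0.62 vs {0.12, 0.17} → pass.
Dep (methods 1·3): 0.52 vs {0.19, 0.14} → pass.
Dep (methods 2·3): 0.63 vs {0.30, 0.11} → pass.
0 of 6 fail.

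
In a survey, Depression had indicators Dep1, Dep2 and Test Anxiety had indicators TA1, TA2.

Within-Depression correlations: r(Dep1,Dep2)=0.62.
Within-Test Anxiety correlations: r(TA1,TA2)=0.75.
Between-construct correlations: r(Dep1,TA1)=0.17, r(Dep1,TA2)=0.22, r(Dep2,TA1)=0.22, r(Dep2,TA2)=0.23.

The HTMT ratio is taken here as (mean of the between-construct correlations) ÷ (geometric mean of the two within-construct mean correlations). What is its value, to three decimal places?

Between-construct mean = 0.84/4 = 0.2100.
Mean within-Dep = 0.62/1 = 0.6200; mean within-TA = 0.75/1 = 0.7500.
Geometric mean = √(0.6200 × 0.7500) = 0.6819.
HTMT = 0.2100 / 0.6819 = 0.308.

0.308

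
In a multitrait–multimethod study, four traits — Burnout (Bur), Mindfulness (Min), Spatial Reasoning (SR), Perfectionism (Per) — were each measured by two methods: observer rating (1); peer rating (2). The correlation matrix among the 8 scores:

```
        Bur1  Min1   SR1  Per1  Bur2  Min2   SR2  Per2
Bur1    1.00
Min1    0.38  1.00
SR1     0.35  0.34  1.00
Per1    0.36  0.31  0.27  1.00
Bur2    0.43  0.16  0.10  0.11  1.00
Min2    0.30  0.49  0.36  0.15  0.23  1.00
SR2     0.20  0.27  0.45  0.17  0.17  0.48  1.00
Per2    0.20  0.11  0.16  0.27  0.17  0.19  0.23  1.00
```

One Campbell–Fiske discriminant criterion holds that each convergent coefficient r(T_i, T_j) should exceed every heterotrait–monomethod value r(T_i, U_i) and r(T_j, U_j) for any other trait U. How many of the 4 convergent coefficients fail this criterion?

Convergent coefficients and their comparison sets:
Bur (methods 1·2): 0.43 vs {0.38, 0.23, 0.35, 0.17, 0.36, 0.17} → pass.
Min (methods 1·2): 0.49 vs {0.38, 0.23, 0.34, 0.48, 0.31, 0.19} → pass.
SR (methods 1·2): 0.45 vs {0.35, 0.17, 0.34, 0.48, 0.27, 0.23} → fail.
Per (methods 1·2): 0.27 vs {0.36, 0.17, 0.31, 0.19, 0.27, 0.23} → fail.
2 of 4 fail.

2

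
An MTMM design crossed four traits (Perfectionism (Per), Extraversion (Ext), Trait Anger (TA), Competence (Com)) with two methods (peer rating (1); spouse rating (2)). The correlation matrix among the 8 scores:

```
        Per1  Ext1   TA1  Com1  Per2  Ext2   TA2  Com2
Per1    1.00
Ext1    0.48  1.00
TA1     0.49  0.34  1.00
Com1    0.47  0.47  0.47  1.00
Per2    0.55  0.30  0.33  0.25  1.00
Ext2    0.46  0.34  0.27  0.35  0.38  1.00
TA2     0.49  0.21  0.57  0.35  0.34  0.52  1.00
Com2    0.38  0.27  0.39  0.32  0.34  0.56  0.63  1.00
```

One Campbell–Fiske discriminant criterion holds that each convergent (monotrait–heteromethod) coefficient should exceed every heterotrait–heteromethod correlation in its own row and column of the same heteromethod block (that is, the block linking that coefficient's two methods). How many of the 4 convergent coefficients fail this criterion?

2

Checking each validity diagonal entry against its comparison values:
Per (methods 1·2): 0.55 vs {0.46, 0.30, 0.49, 0.33, 0.38, 0.25} → pass.
Ext (methods 1·2): 0.34 vs {0.30, 0.46, 0.21, 0.27, 0.27, 0.35} → fail.
TA (methods 1·2): 0.57 vs {0.33, 0.49, 0.27, 0.21, 0.39, 0.35} → pass.
Com (methods 1·2): 0.32 vs {0.25, 0.38, 0.35, 0.27, 0.35, 0.39} → fail.
2 of 4 fail.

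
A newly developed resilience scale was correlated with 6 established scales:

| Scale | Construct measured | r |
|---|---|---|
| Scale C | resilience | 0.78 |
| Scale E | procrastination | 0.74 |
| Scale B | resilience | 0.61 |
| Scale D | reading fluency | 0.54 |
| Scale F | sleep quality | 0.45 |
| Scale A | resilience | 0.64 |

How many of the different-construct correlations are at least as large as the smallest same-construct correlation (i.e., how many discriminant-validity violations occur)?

Convergent (same construct = resilience): Scale C, Scale B, Scale A.
Smallest convergent = 0.61. Discriminant values: 0.74, 0.54, 0.45; count ≥ 0.61 → 1.

1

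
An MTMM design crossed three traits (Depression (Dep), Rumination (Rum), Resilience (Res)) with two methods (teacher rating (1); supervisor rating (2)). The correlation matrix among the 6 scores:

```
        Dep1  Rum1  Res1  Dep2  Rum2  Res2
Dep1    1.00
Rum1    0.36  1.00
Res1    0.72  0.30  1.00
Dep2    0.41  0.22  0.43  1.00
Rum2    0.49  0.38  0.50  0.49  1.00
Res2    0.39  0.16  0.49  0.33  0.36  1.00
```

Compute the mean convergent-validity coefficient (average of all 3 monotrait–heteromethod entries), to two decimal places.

Convergent values: 0.41, 0.38, 0.49; mean = 1.28/3 = 0.43.

0.43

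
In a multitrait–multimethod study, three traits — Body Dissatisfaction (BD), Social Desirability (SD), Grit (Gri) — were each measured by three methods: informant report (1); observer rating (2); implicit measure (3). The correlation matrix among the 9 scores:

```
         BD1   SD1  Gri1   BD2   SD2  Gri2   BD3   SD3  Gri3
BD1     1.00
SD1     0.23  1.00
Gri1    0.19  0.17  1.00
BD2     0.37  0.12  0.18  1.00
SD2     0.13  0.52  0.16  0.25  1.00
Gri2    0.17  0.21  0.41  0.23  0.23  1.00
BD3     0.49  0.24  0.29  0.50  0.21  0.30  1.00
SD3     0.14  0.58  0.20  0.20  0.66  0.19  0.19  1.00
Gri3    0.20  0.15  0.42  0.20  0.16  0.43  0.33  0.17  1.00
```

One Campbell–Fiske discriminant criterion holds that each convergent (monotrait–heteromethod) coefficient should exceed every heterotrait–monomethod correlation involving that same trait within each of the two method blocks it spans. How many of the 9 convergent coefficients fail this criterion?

Each convergent coefficient versus the relevant comparison correlations:
BD (methods 1·2): 0.37 vs {0.23, 0.25, 0.19, 0.23} → pass.
BD (methods 1·3): 0.49 vs {0.23, 0.19, 0.19, 0.33} → pass.
BD (methods 2·3): 0.50 vs {0.25, 0.19, 0.23, 0.33} → pass.
SD (methods 1·2): 0.52 vs {0.23, 0.25, 0.17, 0.23} → pass.
SD (methods 1·3): 0.58 vs {0.23, 0.19, 0.17, 0.17} → pass.
SD (methods 2·3): 0.66 vs {0.25, 0.19, 0.23, 0.17} → pass.
Gri (methods 1·2): 0.41 vs {0.19, 0.23, 0.17, 0.23} → pass.
Gri (methods 1·3): 0.42 vs {0.19, 0.33, 0.17, 0.17} → pass.
Gri (methods 2·3): 0.43 vs {0.23, 0.33, 0.23, 0.17} → pass.
0 of 9 fail.

0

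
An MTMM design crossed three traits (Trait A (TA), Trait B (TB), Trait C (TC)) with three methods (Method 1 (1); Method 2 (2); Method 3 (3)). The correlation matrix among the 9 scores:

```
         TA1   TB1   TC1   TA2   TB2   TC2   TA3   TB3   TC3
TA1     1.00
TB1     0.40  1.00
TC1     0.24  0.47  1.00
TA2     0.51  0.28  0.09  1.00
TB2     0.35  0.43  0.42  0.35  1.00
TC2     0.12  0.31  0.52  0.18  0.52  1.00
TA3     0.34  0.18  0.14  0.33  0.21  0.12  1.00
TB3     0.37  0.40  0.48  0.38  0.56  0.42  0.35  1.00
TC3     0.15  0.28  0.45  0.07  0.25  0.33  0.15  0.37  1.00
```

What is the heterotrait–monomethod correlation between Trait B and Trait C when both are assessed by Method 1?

0.47

Different traits, same method: r(TB1, TC1) = 0.47.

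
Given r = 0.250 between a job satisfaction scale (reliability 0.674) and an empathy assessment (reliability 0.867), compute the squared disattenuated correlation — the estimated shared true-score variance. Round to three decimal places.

Disattenuated r = 0.250 / √(0.674 × 0.867) = 0.250 / 0.7644 = 0.3271.
Shared true-score variance = 0.3271² = 0.1070 ≈ 0.107.

0.107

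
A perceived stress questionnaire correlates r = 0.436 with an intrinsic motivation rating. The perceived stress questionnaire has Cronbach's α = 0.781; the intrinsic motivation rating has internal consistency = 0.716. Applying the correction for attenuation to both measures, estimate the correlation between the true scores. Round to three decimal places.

r_true = r_obs / √(r_xx · r_yy) = 0.436 / √(0.781 × 0.716) = 0.436 / √0.559196 = 0.436 / 0.7478 ≈ 0.583.

0.583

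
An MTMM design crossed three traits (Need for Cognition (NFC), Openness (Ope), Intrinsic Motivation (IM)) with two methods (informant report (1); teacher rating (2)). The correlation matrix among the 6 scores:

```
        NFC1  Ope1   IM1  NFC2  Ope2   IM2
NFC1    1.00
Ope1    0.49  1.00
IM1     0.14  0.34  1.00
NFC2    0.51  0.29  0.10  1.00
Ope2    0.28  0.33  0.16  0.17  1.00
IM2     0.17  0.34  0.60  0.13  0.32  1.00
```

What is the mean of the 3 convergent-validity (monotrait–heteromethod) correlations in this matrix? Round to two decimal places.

Convergent values: 0.51, 0.33, 0.60; mean = 1.44/3 = 0.48.

0.48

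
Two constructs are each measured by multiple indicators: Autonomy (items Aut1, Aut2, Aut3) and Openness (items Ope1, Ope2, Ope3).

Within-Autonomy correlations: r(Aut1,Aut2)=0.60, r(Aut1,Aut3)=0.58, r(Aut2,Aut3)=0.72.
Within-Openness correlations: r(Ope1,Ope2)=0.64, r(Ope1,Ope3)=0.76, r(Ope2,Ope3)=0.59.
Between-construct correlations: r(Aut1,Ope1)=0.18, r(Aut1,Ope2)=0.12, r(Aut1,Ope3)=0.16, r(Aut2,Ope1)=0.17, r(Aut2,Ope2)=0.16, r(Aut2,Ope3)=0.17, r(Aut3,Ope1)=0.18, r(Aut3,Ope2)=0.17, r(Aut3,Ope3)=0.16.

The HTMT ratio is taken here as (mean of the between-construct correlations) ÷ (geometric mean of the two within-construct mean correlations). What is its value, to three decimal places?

0.252

Mean heterotrait r = 1.47/9 = 0.1633.
Mean within-Aut = 1.90/3 = 0.6333; mean within-Ope = 1.99/3 = 0.6633.
Geometric mean = √(0.6333 × 0.6633) = 0.6481.
HTMT = 0.1633 / 0.6481 = 0.252.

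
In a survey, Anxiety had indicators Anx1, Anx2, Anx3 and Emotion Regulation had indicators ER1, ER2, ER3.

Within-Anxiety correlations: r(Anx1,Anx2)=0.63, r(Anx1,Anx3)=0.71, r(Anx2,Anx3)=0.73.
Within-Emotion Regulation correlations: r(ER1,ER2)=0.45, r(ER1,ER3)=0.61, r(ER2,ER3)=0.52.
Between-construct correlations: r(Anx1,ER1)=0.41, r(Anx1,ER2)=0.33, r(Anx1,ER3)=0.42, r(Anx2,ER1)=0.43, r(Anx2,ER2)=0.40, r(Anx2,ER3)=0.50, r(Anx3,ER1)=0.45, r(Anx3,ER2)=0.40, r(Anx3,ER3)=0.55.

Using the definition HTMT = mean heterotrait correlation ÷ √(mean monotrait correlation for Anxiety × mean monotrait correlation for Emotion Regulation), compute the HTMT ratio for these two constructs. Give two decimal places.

Mean heterotrait r = 3.89/9 = 0.4322.
Mean within-Anx = 2.07/3 = 0.6900; mean within-ER = 1.58/3 = 0.5267.
Geometric mean = √(0.6900 × 0.5267) = 0.6028.
HTMT = 0.4322 / 0.6028 = 0.72.

0.72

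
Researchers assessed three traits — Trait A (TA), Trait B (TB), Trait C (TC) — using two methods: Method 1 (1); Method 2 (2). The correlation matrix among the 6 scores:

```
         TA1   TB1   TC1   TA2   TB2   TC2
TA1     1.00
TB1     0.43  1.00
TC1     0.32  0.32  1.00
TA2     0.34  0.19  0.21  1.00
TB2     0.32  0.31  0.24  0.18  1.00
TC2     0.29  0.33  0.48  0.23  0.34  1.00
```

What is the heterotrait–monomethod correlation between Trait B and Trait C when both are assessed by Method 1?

0.32

Different traits, same method: r(TB1, TC1) = 0.32.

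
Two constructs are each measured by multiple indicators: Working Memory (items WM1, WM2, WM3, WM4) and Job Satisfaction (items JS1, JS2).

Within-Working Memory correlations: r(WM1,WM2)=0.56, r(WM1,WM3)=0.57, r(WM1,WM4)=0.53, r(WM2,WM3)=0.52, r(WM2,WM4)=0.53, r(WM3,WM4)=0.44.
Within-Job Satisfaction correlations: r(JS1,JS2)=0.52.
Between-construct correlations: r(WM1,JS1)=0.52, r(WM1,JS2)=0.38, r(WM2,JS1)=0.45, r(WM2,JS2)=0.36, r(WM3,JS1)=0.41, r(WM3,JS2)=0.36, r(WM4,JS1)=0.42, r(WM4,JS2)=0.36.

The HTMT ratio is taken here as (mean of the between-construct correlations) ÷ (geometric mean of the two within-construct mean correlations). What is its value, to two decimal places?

Mean between = 3.26/8 = 0.4075.
Mean within-WM = 3.15/6 = 0.5250; mean within-JS = 0.52/1 = 0.5200.
Geometric mean = √(0.5250 × 0.5200) = 0.5225.
HTMT = 0.4075 / 0.5225 = 0.78.

0.78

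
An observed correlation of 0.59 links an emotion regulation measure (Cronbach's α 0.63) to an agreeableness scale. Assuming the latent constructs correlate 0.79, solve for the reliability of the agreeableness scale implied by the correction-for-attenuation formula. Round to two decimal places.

0.89

r_true = r_obs / √(r_xx · r_yy) ⇒ 0.79 = 0.59 / √(0.63 · r_yy).
√(0.63 · r_yy) = 0.59 / 0.79 = 0.7468; 0.63 · r_yy = 0.5577; r_yy = 0.5577 / 0.63 ≈ 0.89.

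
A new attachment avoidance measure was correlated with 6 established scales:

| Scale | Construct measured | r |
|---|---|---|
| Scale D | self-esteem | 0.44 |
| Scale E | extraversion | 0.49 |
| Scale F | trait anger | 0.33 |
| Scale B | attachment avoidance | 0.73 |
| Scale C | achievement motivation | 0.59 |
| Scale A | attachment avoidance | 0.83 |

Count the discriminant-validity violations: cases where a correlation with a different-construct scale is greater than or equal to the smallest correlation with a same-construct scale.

Convergent (same construct = attachment avoidance): Scale B, Scale A.
Smallest convergent = 0.73. Discriminant values: 0.44, 0.49, 0.33, 0.59; count ≥ 0.73 → 0.

0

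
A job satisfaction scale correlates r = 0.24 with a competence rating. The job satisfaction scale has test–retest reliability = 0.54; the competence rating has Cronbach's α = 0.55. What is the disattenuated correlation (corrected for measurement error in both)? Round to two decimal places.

r_true = r_obs / √(r_xx · r_yy) = 0.24 / √(0.54 × 0.55) = 0.24 / √0.2970 = 0.24 / 0.5450 ≈ 0.44.

0.44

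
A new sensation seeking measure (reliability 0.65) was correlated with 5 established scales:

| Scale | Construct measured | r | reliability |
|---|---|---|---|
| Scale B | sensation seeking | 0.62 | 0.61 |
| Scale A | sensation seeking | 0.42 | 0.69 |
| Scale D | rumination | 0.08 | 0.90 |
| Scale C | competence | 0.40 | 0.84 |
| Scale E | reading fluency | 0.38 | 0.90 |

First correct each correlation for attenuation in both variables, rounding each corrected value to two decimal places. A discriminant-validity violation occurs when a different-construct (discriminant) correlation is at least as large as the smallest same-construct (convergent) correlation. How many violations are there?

Disattenuated r (r / √(r_scale · r_new)):
  Scale B (conv): 0.62 / √(0.61·0.65) = 0.98
  Scale A (conv): 0.42 / √(0.69·0.65) = 0.63
  Scale D (disc): 0.08 / √(0.90·0.65) = 0.10
  Scale C (disc): 0.40 / √(0.84·0.65) = 0.54
  Scale E (disc): 0.38 / √(0.90·0.65) = 0.50
Smallest convergent = 0.63. Discriminant values: 0.10, 0.54, 0.50; count ≥ 0.63 → 0.

0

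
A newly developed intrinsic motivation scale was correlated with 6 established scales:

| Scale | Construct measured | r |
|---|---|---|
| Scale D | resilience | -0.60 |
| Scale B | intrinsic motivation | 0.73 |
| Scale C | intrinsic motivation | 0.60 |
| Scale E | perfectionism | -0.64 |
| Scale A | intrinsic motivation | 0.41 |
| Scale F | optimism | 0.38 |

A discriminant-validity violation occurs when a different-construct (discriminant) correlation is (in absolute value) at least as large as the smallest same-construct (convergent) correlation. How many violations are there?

Convergent (same construct = intrinsic motivation): Scale B, Scale C, Scale A.
Smallest convergent = 0.41. Discriminant |r|: 0.60, 0.64, 0.38; count ≥ 0.41 → 2.

2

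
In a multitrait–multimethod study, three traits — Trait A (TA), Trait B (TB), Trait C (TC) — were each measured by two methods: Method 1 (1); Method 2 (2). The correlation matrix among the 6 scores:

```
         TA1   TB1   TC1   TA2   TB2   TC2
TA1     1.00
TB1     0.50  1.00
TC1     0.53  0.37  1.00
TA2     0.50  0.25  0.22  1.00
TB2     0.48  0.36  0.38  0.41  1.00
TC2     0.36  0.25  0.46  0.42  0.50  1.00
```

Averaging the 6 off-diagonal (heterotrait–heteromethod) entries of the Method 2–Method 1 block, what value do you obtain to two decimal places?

0.32

HTHM values (method 2 × method 1): 0.25, 0.22, 0.48, 0.38, 0.36, 0.25; mean = 1.94/6 = 0.32.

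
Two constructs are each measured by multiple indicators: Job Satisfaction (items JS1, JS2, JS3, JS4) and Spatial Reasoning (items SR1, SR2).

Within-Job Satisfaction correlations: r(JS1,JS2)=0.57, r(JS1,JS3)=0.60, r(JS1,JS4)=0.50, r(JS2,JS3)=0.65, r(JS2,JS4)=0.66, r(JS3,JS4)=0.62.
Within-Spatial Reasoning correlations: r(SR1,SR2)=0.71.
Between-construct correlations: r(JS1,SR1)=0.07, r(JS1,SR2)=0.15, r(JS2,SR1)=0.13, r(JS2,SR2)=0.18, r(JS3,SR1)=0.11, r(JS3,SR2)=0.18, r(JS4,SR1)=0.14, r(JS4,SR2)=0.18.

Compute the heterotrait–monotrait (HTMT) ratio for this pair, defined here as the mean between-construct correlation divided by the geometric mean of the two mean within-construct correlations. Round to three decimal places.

Between-construct mean = 1.14/8 = 0.1425.
Mean within-JS = 3.60/6 = 0.6000; mean within-SR = 0.71/1 = 0.7100.
Geometric mean = √(0.6000 × 0.7100) = 0.6527.
HTMT = 0.1425 / 0.6527 = 0.218.

0.218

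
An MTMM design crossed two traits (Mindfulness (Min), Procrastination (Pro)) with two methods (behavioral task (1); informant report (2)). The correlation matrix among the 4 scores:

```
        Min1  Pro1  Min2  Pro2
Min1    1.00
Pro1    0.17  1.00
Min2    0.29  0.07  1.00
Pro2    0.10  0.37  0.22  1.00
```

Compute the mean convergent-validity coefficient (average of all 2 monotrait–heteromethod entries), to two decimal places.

0.33

Convergent values: 0.29, 0.37; mean = 0.66/2 = 0.33.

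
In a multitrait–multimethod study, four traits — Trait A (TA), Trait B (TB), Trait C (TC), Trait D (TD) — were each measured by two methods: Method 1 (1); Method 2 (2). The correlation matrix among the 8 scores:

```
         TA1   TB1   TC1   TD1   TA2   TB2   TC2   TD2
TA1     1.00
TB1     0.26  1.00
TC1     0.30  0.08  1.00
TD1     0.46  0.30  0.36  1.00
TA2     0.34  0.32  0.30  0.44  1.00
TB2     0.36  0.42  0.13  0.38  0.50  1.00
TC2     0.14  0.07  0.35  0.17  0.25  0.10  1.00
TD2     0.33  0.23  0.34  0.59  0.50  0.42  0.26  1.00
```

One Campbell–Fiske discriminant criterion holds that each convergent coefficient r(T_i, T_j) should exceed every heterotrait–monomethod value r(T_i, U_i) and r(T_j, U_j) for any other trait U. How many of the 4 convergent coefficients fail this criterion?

3

Each convergent coefficient versus the relevant comparison correlations:
TA (methods 1·2): 0.34 vs {0.26, 0.50, 0.30, 0.25, 0.46, 0.50} → fail.
TB (methods 1·2): 0.42 vs {0.26, 0.50, 0.08, 0.10, 0.30, 0.42} → fail.
TC (methods 1·2): 0.35 vs {0.30, 0.25, 0.08, 0.10, 0.36, 0.26} → fail.
TD (methods 1·2): 0.59 vs {0.46, 0.50, 0.30, 0.42, 0.36, 0.26} → pass.
3 of 4 fail.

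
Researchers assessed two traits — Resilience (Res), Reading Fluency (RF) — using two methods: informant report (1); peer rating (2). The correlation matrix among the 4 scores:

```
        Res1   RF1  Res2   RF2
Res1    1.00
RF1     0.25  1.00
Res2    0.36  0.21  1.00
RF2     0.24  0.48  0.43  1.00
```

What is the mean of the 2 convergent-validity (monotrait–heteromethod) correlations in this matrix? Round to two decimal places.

0.42

Convergent values: 0.36, 0.48; mean = 0.84/2 = 0.42.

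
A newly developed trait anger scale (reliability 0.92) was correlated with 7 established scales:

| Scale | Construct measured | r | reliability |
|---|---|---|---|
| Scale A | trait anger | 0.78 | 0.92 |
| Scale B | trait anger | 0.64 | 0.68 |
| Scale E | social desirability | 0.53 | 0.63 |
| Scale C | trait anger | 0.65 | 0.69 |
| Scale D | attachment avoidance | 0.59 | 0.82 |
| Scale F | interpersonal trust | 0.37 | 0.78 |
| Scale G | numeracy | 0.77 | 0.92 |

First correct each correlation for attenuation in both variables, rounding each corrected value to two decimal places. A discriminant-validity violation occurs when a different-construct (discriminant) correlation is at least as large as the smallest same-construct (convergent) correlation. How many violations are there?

1

Disattenuated r (r / √(r_scale · r_new)):
  Scale A (conv): 0.78 / √(0.92·0.92) = 0.85
  Scale B (conv): 0.64 / √(0.68·0.92) = 0.81
  Scale E (disc): 0.53 / √(0.63·0.92) = 0.70
  Scale C (conv): 0.65 / √(0.69·0.92) = 0.82
  Scale D (disc): 0.59 / √(0.82·0.92) = 0.68
  Scale F (disc): 0.37 / √(0.78·0.92) = 0.44
  Scale G (disc): 0.77 / √(0.92·0.92) = 0.84
Smallest convergent = 0.81. Discriminant values: 0.70, 0.68, 0.44, 0.84; count ≥ 0.81 → 1.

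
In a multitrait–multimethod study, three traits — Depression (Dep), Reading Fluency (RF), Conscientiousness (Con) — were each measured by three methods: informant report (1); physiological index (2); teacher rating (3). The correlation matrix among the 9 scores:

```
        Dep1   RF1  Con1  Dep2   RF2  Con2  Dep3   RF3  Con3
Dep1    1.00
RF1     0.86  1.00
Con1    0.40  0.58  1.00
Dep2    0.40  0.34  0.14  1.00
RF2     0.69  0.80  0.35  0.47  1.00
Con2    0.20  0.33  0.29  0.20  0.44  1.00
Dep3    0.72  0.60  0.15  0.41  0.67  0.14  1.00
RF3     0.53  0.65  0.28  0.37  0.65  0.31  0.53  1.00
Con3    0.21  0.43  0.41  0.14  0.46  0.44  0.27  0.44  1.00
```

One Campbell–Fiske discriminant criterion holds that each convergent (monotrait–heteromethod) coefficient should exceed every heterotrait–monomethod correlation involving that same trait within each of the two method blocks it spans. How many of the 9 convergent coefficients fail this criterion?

Checking each validity diagonal entry against its comparison values:
Dep (methods 1·2): 0.40 vs {0.86, 0.47, 0.40, 0.20} → fail.
Dep (methods 1·3): 0.72 vs {0.86, 0.53, 0.40, 0.27} → fail.
Dep (methods 2·3): 0.41 vs {0.47, 0.53, 0.20, 0.27} → fail.
RF (methods 1·2): 0.80 vs {0.86, 0.47, 0.58, 0.44} → fail.
RF (methods 1·3): 0.65 vs {0.86, 0.53, 0.58, 0.44} → fail.
RF (methods 2·3): 0.65 vs {0.47, 0.53, 0.44, 0.44} → pass.
Con (methods 1·2): 0.29 vs {0.40, 0.20, 0.58, 0.44} → fail.
Con (methods 1·3): 0.41 vs {0.40, 0.27, 0.58, 0.44} → fail.
Con (methods 2·3): 0.44 vs {0.20, 0.27, 0.44, 0.44} → fail.
8 of 9 fail.

8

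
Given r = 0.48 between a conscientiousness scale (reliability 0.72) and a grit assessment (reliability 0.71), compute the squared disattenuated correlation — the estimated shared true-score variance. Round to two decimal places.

0.45

Disattenuated r = 0.48 / √(0.72 × 0.71) = 0.48 / 0.7150 = 0.6713.
Shared true-score variance = 0.6713² = 0.4506 ≈ 0.45.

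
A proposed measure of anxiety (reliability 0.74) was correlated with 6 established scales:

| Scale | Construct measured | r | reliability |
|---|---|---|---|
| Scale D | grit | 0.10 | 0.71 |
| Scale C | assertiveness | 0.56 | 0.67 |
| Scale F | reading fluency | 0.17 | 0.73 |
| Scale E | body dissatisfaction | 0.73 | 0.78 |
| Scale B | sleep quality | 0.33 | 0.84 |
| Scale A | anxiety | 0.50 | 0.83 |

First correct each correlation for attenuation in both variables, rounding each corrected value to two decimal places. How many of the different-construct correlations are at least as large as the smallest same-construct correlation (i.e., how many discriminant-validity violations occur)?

Disattenuated r (r / √(r_scale · r_new)):
  Scale D (disc): 0.10 / √(0.71·0.74) = 0.14
  Scale C (disc): 0.56 / √(0.67·0.74) = 0.80
  Scale F (disc): 0.17 / √(0.73·0.74) = 0.23
  Scale E (disc): 0.73 / √(0.78·0.74) = 0.96
  Scale B (disc): 0.33 / √(0.84·0.74) = 0.42
  Scale A (conv): 0.50 / √(0.83·0.74) = 0.64
Smallest convergent = 0.64. Discriminant values: 0.14, 0.80, 0.23, 0.96, 0.42; count ≥ 0.64 → 2.

2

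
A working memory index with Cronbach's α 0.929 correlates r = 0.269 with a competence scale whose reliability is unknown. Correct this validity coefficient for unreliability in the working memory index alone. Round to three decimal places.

0.279

Single correction: r_c = r_obs / √r_xx = 0.269 / √0.929 = 0.269 / 0.9638 ≈ 0.279.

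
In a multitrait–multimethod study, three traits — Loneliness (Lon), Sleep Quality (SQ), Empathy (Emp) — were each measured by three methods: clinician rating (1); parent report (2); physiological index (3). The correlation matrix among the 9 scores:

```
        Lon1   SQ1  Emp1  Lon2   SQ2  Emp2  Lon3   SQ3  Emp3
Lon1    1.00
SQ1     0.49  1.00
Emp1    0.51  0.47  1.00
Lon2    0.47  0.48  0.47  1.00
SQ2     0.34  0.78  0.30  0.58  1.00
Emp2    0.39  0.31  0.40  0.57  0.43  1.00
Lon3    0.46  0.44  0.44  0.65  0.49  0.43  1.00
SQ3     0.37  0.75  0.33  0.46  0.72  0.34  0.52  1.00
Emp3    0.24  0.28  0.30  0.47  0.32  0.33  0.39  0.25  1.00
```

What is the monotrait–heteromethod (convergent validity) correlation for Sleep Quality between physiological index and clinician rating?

0.75

Same trait (SQ), different methods: r(SQ3, SQ1) = 0.75.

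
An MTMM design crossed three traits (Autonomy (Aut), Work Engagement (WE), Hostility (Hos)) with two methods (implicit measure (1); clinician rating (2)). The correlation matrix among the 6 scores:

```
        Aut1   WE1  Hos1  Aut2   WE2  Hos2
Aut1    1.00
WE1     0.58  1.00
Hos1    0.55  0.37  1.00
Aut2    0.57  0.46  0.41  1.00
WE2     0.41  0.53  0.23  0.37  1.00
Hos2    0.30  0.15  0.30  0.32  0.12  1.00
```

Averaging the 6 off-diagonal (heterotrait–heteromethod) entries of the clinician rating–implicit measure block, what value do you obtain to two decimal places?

HTHM values (method 2 × method 1): 0.46, 0.41, 0.41, 0.23, 0.30, 0.15; mean = 1.96/6 = 0.33.

0.33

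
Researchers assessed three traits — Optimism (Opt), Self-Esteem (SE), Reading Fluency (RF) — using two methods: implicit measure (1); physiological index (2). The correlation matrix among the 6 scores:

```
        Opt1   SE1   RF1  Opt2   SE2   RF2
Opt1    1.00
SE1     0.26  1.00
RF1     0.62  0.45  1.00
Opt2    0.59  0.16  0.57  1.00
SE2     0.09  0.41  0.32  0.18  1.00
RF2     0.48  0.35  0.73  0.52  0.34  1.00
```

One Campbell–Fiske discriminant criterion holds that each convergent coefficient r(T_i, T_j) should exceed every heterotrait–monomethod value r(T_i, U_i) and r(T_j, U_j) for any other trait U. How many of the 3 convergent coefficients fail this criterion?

2

Checking each validity diagonal entry against its comparison values:
Opt (methods 1·2): 0.59 vs {0.26, 0.18, 0.62, 0.52} → fail.
SE (methods 1·2): 0.41 vs {0.26, 0.18, 0.45, 0.34} → fail.
RF (methods 1·2): 0.73 vs {0.62, 0.52, 0.45, 0.34} → pass.
2 of 3 fail.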